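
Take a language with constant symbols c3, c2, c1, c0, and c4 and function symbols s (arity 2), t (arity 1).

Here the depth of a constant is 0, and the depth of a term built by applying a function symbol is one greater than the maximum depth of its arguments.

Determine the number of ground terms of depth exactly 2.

Let N_k count ground terms of depth at most k. Each non-constant term of depth ≤ k is some function symbol applied to depth-≤(k−1) arguments, giving N_k = 5 + N_{k-1}^2 + N_{k-1}.
N_0 = 5
N_1 = 5 + 5^2 + 5 = 35
N_2 = 5 + 35^2 + 35 = 1265
Terms of depth exactly 2: N_2 − N_1 = 1265 − 35 = 1230.

1230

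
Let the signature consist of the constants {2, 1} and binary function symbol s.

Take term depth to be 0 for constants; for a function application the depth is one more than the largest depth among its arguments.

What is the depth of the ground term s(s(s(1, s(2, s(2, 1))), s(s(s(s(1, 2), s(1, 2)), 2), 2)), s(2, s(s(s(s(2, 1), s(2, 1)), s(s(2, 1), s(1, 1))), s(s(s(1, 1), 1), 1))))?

6

depth(s(2, 1)) = 1 + max(0, 0) = 1
depth(s(2, s(2, 1))) = 1 + max(0, 1) = 2
depth(s(1, s(2, s(2, 1)))) = 1 + max(0, 2) = 3
depth(s(1, 2)) = 1 + max(0, 0) = 1
depth(s(s(1, 2), s(1, 2))) = 1 + max(1, 1) = 2
depth(s(s(s(1, 2), s(1, 2)), 2)) = 1 + max(2, 0) = 3
depth(s(s(s(s(1, 2), s(1, 2)), 2), 2)) = 1 + max(3, 0) = 4
depth(s(s(1, s(2, s(2, 1))), s(s(s(s(1, 2), s(1, 2)), 2), 2))) = 1 + max(3, 4) = 5
depth(s(s(2, 1), s(2, 1))) = 1 + max(1, 1) = 2
depth(s(1, 1)) = 1 + max(0, 0) = 1
depth(s(s(2, 1), s(1, 1))) = 1 + max(1, 1) = 2
depth(s(s(s(2, 1), s(2, 1)), s(s(2, 1), s(1, 1)))) = 1 + max(2, 2) = 3
depth(s(s(1, 1), 1)) = 1 + max(1, 0) = 2
depth(s(s(s(1, 1), 1), 1)) = 1 + max(2, 0) = 3
depth(s(s(s(s(2, 1), s(2, 1)), s(s(2, 1), s(1, 1))), s(s(s(1, 1), 1), 1))) = 1 + max(3, 3) = 4
depth(s(2, s(s(s(s(2, 1), s(2, 1)), s(s(2, 1), s(1, 1))), s(s(s(1, 1), 1), 1)))) = 1 + max(0, 4) = 5
depth(s(s(s(1, s(2, s(2, 1))), s(s(s(s(1, 2), s(1, 2)), 2), 2)), s(2, s(s(s(s(2, 1), s(2, 1)), s(s(2, 1), s(1, 1))), s(s(s(1, 1), 1), 1))))) = 1 + max(5, 5) = 6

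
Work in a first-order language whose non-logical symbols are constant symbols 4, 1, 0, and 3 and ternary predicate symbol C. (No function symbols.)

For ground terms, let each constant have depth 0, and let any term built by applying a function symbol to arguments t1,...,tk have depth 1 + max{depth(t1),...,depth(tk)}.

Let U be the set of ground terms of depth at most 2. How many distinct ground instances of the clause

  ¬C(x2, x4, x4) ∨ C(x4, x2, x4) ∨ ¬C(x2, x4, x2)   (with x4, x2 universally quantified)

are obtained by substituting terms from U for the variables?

Ground terms of depth ≤ 2:
  With no function symbols every ground term is a constant, so there are exactly 4 ground terms at every depth bound.
  N_0 = 4
  N_1 = 4
  N_2 = 4
  Explicitly: 4, 1, 0, 3.
So there are 4 ground terms available for substitution.
There are 2 variables to instantiate (x4, x2), each occurring in at least one literal, so different choices give different ground instances.
Number of ground instances = 4^2 = 16.

16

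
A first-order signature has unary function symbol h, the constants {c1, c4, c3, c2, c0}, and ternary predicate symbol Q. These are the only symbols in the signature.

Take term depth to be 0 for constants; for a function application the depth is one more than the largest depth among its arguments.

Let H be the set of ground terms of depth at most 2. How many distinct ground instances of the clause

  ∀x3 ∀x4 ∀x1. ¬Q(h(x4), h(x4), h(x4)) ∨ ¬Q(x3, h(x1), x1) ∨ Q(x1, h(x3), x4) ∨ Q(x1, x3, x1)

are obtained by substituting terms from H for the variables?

3375

Ground terms of depth ≤ 2:
  Let N_k count ground terms of depth at most k. Each non-constant term of depth ≤ k is some function symbol applied to depth-≤(k−1) arguments, giving N_k = 5 + N_{k-1}.
  N_0 = 5
  N_1 = 5 + 5 = 10
  N_2 = 5 + 10 = 15
So there are 15 ground terms available for substitution.
The body mentions every one of the 3 quantified variables; since ground terms form a free algebra, no two substitutions collapse to the same formula.
Number of ground instances = 15^3 = 3375.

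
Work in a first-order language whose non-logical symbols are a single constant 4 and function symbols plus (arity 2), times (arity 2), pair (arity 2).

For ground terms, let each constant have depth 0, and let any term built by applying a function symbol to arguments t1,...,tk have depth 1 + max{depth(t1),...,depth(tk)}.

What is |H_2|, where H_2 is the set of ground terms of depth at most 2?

Let N_k = |{terms of depth ≤ k}|. Then N_0 = 1 and N_k = 1 + N_{k-1}^2 + N_{k-1}^2 + N_{k-1}^2 for k ≥ 1 (one summand per function symbol, arity giving the exponent).
N_0 = 1
N_1 = 1 + 1^2 + 1^2 + 1^2 = 4
N_2 = 1 + 4^2 + 4^2 + 4^2 = 49

49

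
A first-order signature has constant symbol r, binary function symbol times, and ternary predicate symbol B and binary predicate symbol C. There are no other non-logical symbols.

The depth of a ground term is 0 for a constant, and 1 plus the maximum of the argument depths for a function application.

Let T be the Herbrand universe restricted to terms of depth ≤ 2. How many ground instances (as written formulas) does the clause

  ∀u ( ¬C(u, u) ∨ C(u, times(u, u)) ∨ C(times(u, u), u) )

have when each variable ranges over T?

5

Ground terms of depth ≤ 2:
  Let N_k = |{terms of depth ≤ k}|. Then N_0 = 1 and N_k = 1 + N_{k-1}^2 for k ≥ 1 (one summand per function symbol, arity giving the exponent).
  N_0 = 1
  N_1 = 1 + 1^2 = 2
  N_2 = 1 + 2^2 = 5
So there are 5 ground terms available for substitution.
The clause has 1 distinct variable (u), which appears in the body. In the free term algebra distinct substitutions yield syntactically distinct ground instances.
Number of ground instances = 5.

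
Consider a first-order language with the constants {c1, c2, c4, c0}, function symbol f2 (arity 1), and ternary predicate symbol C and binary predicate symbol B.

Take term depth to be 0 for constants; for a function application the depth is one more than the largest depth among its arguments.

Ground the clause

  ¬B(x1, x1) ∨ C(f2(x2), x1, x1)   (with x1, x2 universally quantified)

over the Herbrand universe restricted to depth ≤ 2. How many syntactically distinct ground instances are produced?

Ground terms of depth ≤ 2:
  Let N_k count ground terms of depth at most k. Each non-constant term of depth ≤ k is some function symbol applied to depth-≤(k−1) arguments, giving N_k = 4 + N_{k-1}.
  N_0 = 4
  N_1 = 4 + 4 = 8
  N_2 = 4 + 8 = 12
So there are 12 ground terms available for substitution.
The clause has 2 distinct variables (x1, x2), each appearing in the body. In the free term algebra distinct substitutions yield syntactically distinct ground instances.
Number of ground instances = 12^2 = 144.

144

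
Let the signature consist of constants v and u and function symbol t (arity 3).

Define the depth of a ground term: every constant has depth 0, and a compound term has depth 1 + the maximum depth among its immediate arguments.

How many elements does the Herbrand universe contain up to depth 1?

10

Let N_k count ground terms of depth at most k. Each non-constant term of depth ≤ k is some function symbol applied to depth-≤(k−1) arguments, giving N_k = 2 + N_{k-1}^3.
N_0 = 2
N_1 = 2 + 2^3 = 10
Explicitly: v, u, t(v, v, v), t(v, v, u), t(v, u, v), t(v, u, u), t(u, v, v), t(u, v, u), t(u, u, v), t(u, u, u).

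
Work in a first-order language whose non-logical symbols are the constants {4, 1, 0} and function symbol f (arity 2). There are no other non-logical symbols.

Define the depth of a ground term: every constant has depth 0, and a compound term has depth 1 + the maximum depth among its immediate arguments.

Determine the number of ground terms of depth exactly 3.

21465

If N_k denotes the number of depth-≤k ground terms, the 3 constants give N_0 = 3, and each function symbol of arity r contributes N_{k-1}^r new terms at level k: N_k = 3 + N_{k-1}^2.
N_0 = 3
N_1 = 3 + 3^2 = 12
N_2 = 3 + 12^2 = 147
N_3 = 3 + 147^2 = 21612
Terms of depth exactly 3: N_3 − N_2 = 21612 − 147 = 21465.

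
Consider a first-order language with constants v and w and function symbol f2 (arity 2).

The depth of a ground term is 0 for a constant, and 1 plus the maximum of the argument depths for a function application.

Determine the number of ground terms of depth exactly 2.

Let N_k count ground terms of depth at most k. Each non-constant term of depth ≤ k is some function symbol applied to depth-≤(k−1) arguments, giving N_k = 2 + N_{k-1}^2.
N_0 = 2
N_1 = 2 + 2^2 = 6
N_2 = 2 + 6^2 = 38
Terms of depth exactly 2: N_2 − N_1 = 38 − 6 = 32.

32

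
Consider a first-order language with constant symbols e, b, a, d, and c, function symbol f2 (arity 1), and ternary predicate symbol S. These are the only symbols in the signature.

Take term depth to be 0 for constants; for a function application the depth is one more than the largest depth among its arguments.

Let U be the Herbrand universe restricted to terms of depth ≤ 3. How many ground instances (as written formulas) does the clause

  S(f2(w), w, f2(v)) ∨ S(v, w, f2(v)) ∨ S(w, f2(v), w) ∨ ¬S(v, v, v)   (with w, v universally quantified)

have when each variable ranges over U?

400

Ground terms of depth ≤ 3:
  Count level by level. With function symbols f2/1, the terms of depth ≤ k are the 5 constants together with each function applied to depth-≤(k−1) tuples, so N_k = 5 + N_{k-1}.
  N_0 = 5
  N_1 = 5 + 5 = 10
  N_2 = 5 + 10 = 15
  N_3 = 5 + 15 = 20
So there are 20 ground terms available for substitution.
The body mentions every one of the 2 quantified variables; since ground terms form a free algebra, no two substitutions collapse to the same formula.
Number of ground instances = 20^2 = 400.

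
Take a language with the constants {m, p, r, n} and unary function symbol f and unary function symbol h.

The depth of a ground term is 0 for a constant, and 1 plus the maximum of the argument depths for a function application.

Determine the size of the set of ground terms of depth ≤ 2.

If N_k denotes the number of depth-≤k ground terms, the 4 constants give N_0 = 4, and each function symbol of arity r contributes N_{k-1}^r new terms at level k: N_k = 4 + N_{k-1} + N_{k-1}.
N_0 = 4
N_1 = 4 + 4 + 4 = 12
N_2 = 4 + 12 + 12 = 28

28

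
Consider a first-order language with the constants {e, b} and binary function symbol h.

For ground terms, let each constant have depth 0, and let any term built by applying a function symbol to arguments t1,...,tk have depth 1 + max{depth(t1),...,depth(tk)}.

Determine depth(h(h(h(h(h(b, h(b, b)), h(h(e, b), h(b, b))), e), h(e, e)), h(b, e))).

depth(h(b, b)) = 1 + max(0, 0) = 1
depth(h(b, h(b, b))) = 1 + max(0, 1) = 2
depth(h(e, b)) = 1 + max(0, 0) = 1
depth(h(h(e, b), h(b, b))) = 1 + max(1, 1) = 2
depth(h(h(b, h(b, b)), h(h(e, b), h(b, b)))) = 1 + max(2, 2) = 3
depth(h(h(h(b, h(b, b)), h(h(e, b), h(b, b))), e)) = 1 + max(3, 0) = 4
depth(h(e, e)) = 1 + max(0, 0) = 1
depth(h(h(h(h(b, h(b, b)), h(h(e, b), h(b, b))), e), h(e, e))) = 1 + max(4, 1) = 5
depth(h(b, e)) = 1 + max(0, 0) = 1
depth(h(h(h(h(h(b, h(b, b)), h(h(e, b), h(b, b))), e), h(e, e)), h(b, e))) = 1 + max(5, 1) = 6

6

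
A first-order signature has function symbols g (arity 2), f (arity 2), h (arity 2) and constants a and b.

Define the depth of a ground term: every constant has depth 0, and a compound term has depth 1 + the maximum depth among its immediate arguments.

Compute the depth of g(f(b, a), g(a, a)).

2

depth(f(b, a)) = 1 + max(0, 0) = 1
depth(g(a, a)) = 1 + max(0, 0) = 1
depth(g(f(b, a), g(a, a))) = 1 + max(1, 1) = 2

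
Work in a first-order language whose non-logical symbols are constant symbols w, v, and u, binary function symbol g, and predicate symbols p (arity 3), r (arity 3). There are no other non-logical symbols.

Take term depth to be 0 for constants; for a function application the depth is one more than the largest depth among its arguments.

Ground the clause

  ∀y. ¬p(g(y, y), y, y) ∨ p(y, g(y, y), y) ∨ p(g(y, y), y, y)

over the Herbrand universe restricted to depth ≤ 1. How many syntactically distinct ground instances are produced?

12

Ground terms of depth ≤ 1:
  Write N_k for the number of ground terms of depth ≤ k. A term of depth ≤ k is either a constant or a function symbol applied to arguments of depth ≤ k−1, so N_k = 3 + N_{k-1}^2.
  N_0 = 3
  N_1 = 3 + 3^2 = 12
  Explicitly: w, v, u, g(w, w), g(w, v), g(w, u), g(v, w), g(v, v), g(v, u), g(u, w), g(u, v), g(u, u).
So there are 12 ground terms available for substitution.
The clause has 1 distinct variable (y), which appears in the body. In the free term algebra distinct substitutions yield syntactically distinct ground instances.
Number of ground instances = 12.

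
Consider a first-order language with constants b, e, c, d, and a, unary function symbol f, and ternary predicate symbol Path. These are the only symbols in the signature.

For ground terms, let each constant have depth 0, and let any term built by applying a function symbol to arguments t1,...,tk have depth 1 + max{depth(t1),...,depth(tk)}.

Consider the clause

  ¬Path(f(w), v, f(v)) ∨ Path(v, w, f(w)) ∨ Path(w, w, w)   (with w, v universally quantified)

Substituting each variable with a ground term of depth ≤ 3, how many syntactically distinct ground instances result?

Ground terms of depth ≤ 3:
  Count level by level. With function symbols f/1, the terms of depth ≤ k are the 5 constants together with each function applied to depth-≤(k−1) tuples, so N_k = 5 + N_{k-1}.
  N_0 = 5
  N_1 = 5 + 5 = 10
  N_2 = 5 + 10 = 15
  N_3 = 5 + 15 = 20
So there are 20 ground terms available for substitution.
There are 2 variables to instantiate (w, v), each occurring in at least one literal, so different choices give different ground instances.
Number of ground instances = 20^2 = 400.

400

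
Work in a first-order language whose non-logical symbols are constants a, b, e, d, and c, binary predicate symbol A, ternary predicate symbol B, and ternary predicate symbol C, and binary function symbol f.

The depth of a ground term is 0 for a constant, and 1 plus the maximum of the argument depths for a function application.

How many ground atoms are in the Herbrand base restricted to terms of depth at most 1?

54900

First count ground terms of depth ≤ 1.
Write N_k for the number of ground terms of depth ≤ k. A term of depth ≤ k is either a constant or a function symbol applied to arguments of depth ≤ k−1, so N_k = 5 + N_{k-1}^2.
N_0 = 5
N_1 = 5 + 5^2 = 30
So |H| = 30.
Ground atoms are formed by filling each argument slot of a predicate with a term from H, so an r-ary predicate gives |H|^r atoms:
  A: 30^2 = 900;  B: 30^3 = 27000;  C: 30^3 = 27000
Total ground atoms: 900 + 27000 + 27000 = 54900.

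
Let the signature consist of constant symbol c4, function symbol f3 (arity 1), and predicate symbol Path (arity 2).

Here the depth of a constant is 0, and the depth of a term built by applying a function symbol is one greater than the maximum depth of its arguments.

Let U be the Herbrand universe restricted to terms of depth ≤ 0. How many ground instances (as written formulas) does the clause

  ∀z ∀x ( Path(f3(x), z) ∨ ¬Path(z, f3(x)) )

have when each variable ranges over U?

Ground terms of depth ≤ 0:
  Let N_k = |{terms of depth ≤ k}|. Then N_0 = 1 and N_k = 1 + N_{k-1} for k ≥ 1 (one summand per function symbol, arity giving the exponent).
  N_0 = 1
So there is exactly 1 ground term available for substitution.
The body mentions every one of the 2 quantified variables; since ground terms form a free algebra, no two substitutions collapse to the same formula.
Number of ground instances = 1^2 = 1.

1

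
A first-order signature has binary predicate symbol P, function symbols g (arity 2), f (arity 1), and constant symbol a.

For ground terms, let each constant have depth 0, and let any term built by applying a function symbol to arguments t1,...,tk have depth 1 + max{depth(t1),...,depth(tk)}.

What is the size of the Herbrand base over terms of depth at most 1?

9

First count ground terms of depth ≤ 1.
Let N_k count ground terms of depth at most k. Each non-constant term of depth ≤ k is some function symbol applied to depth-≤(k−1) arguments, giving N_k = 1 + N_{k-1}^2 + N_{k-1}.
N_0 = 1
N_1 = 1 + 1^2 + 1 = 3
So |H| = 3.
For each predicate symbol, the number of ground atoms is |H| raised to its arity; summing:
  P: 3^2 = 9
Total ground atoms: 9.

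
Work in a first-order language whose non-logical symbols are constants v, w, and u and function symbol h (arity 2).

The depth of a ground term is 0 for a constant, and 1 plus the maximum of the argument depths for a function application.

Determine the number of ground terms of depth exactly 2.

Count level by level. With function symbols h/2, the terms of depth ≤ k are the 3 constants together with each function applied to depth-≤(k−1) tuples, so N_k = 3 + N_{k-1}^2.
N_0 = 3
N_1 = 3 + 3^2 = 12
N_2 = 3 + 12^2 = 147
Terms of depth exactly 2: N_2 − N_1 = 147 − 12 = 135.

135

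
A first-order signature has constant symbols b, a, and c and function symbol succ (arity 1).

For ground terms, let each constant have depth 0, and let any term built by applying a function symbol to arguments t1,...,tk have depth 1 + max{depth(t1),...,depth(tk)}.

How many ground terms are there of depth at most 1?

6

Let N_k = |{terms of depth ≤ k}|. Then N_0 = 3 and N_k = 3 + N_{k-1} for k ≥ 1 (one summand per function symbol, arity giving the exponent).
N_0 = 3
N_1 = 3 + 3 = 6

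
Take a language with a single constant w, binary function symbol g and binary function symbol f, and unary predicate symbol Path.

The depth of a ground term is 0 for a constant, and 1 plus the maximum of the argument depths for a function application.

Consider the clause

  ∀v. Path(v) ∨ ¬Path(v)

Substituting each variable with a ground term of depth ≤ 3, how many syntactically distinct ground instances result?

Ground terms of depth ≤ 3:
  Count level by level. With function symbols g/2, f/2, the terms of depth ≤ k are the 1 constant together with each function applied to depth-≤(k−1) tuples, so N_k = 1 + N_{k-1}^2 + N_{k-1}^2.
  N_0 = 1
  N_1 = 1 + 1^2 + 1^2 = 3
  N_2 = 1 + 3^2 + 3^2 = 19
  N_3 = 1 + 19^2 + 19^2 = 723
So there are 723 ground terms available for substitution.
There is 1 variable to instantiate (v),  occurring in at least one literal, so different choices give different ground instances.
Number of ground instances = 723.

723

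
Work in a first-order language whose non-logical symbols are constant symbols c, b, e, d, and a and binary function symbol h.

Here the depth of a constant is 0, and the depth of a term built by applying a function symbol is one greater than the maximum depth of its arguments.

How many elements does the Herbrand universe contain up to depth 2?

Let N_k count ground terms of depth at most k. Each non-constant term of depth ≤ k is some function symbol applied to depth-≤(k−1) arguments, giving N_k = 5 + N_{k-1}^2.
N_0 = 5
N_1 = 5 + 5^2 = 30
N_2 = 5 + 30^2 = 905

905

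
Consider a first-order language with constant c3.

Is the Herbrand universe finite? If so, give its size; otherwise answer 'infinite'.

1

There are no function symbols, so the only ground term is the single constant.
The Herbrand universe is {c3}, finite with 1 element.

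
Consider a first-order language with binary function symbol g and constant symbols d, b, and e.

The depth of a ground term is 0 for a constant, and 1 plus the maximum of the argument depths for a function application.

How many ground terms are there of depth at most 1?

Count level by level. With function symbols g/2, the terms of depth ≤ k are the 3 constants together with each function applied to depth-≤(k−1) tuples, so N_k = 3 + N_{k-1}^2.
N_0 = 3
N_1 = 3 + 3^2 = 12

12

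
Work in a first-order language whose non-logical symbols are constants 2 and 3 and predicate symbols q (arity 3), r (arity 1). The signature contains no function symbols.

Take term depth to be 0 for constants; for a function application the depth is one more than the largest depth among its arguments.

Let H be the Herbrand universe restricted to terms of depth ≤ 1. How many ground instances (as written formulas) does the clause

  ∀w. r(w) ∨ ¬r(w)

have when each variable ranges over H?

Ground terms of depth ≤ 1:
  With no function symbols every ground term is a constant, so there are exactly 2 ground terms at every depth bound.
  N_0 = 2
  N_1 = 2
So there are 2 ground terms available for substitution.
There is 1 variable to instantiate (w),  occurring in at least one literal, so different choices give different ground instances.
Number of ground instances = 2.

2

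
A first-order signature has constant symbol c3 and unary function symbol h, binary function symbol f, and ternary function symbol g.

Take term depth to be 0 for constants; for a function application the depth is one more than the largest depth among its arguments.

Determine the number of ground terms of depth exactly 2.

81

Count level by level. With function symbols h/1, f/2, g/3, the terms of depth ≤ k are the 1 constant together with each function applied to depth-≤(k−1) tuples, so N_k = 1 + N_{k-1} + N_{k-1}^2 + N_{k-1}^3.
N_0 = 1
N_1 = 1 + 1 + 1^2 + 1^3 = 4
N_2 = 1 + 4 + 4^2 + 4^3 = 85
Terms of depth exactly 2: N_2 − N_1 = 85 − 4 = 81.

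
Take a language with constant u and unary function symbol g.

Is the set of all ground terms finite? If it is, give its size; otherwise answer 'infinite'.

The signature has at least one function symbol (g, arity 1) and at least one constant (u).
Iterating g gives infinitely many distinct ground terms: u, g(u), g(g(u)), ...
So the Herbrand universe is infinite.

infinite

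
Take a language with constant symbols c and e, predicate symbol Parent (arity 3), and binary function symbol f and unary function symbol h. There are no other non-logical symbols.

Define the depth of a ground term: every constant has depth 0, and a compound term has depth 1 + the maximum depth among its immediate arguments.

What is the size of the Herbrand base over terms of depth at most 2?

405224

First count ground terms of depth ≤ 2.
Let N_k = |{terms of depth ≤ k}|. Then N_0 = 2 and N_k = 2 + N_{k-1}^2 + N_{k-1} for k ≥ 1 (one summand per function symbol, arity giving the exponent).
N_0 = 2
N_1 = 2 + 2^2 + 2 = 8
N_2 = 2 + 8^2 + 8 = 74
So |H| = 74.
For each predicate symbol, the number of ground atoms is |H| raised to its arity; summing:
  Parent: 74^3 = 405224
Total ground atoms: 405224.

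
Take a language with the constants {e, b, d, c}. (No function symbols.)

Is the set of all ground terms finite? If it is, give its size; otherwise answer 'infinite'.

There are no function symbols, so every ground term is one of the 4 constants.
The Herbrand universe is {e, b, d, c}, which is finite with 4 elements.

4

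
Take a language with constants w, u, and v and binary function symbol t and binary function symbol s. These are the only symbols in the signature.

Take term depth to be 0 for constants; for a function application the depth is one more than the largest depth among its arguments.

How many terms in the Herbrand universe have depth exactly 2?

864

Let N_k count ground terms of depth at most k. Each non-constant term of depth ≤ k is some function symbol applied to depth-≤(k−1) arguments, giving N_k = 3 + N_{k-1}^2 + N_{k-1}^2.
N_0 = 3
N_1 = 3 + 3^2 + 3^2 = 21
N_2 = 3 + 21^2 + 21^2 = 885
Terms of depth exactly 2: N_2 − N_1 = 885 − 21 = 864.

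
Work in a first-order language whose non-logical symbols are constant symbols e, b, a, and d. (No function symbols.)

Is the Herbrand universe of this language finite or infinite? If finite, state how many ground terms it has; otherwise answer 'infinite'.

4

There are no function symbols, so every ground term is one of the 4 constants.
The Herbrand universe is {e, b, a, d}, which is finite with 4 elements.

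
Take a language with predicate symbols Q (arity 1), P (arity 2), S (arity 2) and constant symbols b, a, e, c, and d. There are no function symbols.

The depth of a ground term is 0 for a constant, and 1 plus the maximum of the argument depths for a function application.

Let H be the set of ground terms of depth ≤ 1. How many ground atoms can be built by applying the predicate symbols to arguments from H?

First count ground terms of depth ≤ 1.
With no function symbols every ground term is a constant, so there are exactly 5 ground terms at every depth bound.
N_0 = 5
N_1 = 5
Explicitly: b, a, e, c, d.
So |H| = 5.
Ground atoms are formed by filling each argument slot of a predicate with a term from H, so an r-ary predicate gives |H|^r atoms:
  Q: 5;  P: 5^2 = 25;  S: 5^2 = 25
Total ground atoms: 5 + 25 + 25 = 55.

55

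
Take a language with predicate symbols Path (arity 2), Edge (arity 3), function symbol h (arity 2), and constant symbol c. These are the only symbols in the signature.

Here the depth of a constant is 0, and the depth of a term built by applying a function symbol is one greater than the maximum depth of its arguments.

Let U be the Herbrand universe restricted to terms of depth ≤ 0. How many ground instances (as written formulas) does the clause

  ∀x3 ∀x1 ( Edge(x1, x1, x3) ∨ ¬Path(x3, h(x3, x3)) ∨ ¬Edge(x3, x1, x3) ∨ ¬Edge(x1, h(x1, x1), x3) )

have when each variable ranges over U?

Ground terms of depth ≤ 0:
  Write N_k for the number of ground terms of depth ≤ k. A term of depth ≤ k is either a constant or a function symbol applied to arguments of depth ≤ k−1, so N_k = 1 + N_{k-1}^2.
  N_0 = 1
  Explicitly: c.
So there is exactly 1 ground term available for substitution.
Each of x3, x1 ranges independently over the available ground terms, and distinct assignments produce distinct instances.
Number of ground instances = 1^2 = 1.

1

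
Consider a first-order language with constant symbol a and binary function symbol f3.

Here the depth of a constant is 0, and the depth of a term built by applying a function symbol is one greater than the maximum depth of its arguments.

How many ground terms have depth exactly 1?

If N_k denotes the number of depth-≤k ground terms, the 1 constant gives N_0 = 1, and each function symbol of arity r contributes N_{k-1}^r new terms at level k: N_k = 1 + N_{k-1}^2.
N_0 = 1
N_1 = 1 + 1^2 = 2
Terms of depth exactly 1: N_1 − N_0 = 2 − 1 = 1.

1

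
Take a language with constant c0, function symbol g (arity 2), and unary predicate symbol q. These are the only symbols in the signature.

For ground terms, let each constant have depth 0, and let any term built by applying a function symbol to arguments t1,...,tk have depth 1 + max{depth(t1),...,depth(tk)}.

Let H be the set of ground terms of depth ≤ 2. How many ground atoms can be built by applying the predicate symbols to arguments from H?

5

First count ground terms of depth ≤ 2.
Write N_k for the number of ground terms of depth ≤ k. A term of depth ≤ k is either a constant or a function symbol applied to arguments of depth ≤ k−1, so N_k = 1 + N_{k-1}^2.
N_0 = 1
N_1 = 1 + 1^2 = 2
N_2 = 1 + 2^2 = 5
So |H| = 5.
Each predicate of arity r yields |H|^r ground atoms (one per choice of an r-tuple from H):
  q: 5
Total ground atoms: 5.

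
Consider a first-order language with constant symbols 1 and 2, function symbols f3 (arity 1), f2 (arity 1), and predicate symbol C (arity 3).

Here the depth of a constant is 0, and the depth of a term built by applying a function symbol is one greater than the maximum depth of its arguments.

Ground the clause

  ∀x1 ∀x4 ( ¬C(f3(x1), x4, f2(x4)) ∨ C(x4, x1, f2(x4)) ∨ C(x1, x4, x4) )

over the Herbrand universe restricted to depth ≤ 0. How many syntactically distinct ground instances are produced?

4

Ground terms of depth ≤ 0:
  Write N_k for the number of ground terms of depth ≤ k. A term of depth ≤ k is either a constant or a function symbol applied to arguments of depth ≤ k−1, so N_k = 2 + N_{k-1} + N_{k-1}.
  N_0 = 2
So there are 2 ground terms available for substitution.
Each of x1, x4 ranges independently over the available ground terms, and distinct assignments produce distinct instances.
Number of ground instances = 2^2 = 4.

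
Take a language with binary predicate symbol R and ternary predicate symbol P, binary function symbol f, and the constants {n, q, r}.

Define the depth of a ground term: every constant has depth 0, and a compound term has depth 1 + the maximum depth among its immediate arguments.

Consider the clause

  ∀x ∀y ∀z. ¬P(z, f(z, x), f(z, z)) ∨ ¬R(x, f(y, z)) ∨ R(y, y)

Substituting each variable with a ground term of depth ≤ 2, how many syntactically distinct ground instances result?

Ground terms of depth ≤ 2:
  If N_k denotes the number of depth-≤k ground terms, the 3 constants give N_0 = 3, and each function symbol of arity r contributes N_{k-1}^r new terms at level k: N_k = 3 + N_{k-1}^2.
  N_0 = 3
  N_1 = 3 + 3^2 = 12
  N_2 = 3 + 12^2 = 147
So there are 147 ground terms available for substitution.
The clause has 3 distinct variables (x, y, z), each appearing in the body. In the free term algebra distinct substitutions yield syntactically distinct ground instances.
Number of ground instances = 147^3 = 3176523.

3176523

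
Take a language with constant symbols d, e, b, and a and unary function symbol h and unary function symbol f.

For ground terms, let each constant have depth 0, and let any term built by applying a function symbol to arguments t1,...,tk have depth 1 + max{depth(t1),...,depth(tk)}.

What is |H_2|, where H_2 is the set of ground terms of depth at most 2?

28

Let N_k = |{terms of depth ≤ k}|. Then N_0 = 4 and N_k = 4 + N_{k-1} + N_{k-1} for k ≥ 1 (one summand per function symbol, arity giving the exponent).
N_0 = 4
N_1 = 4 + 4 + 4 = 12
N_2 = 4 + 12 + 12 = 28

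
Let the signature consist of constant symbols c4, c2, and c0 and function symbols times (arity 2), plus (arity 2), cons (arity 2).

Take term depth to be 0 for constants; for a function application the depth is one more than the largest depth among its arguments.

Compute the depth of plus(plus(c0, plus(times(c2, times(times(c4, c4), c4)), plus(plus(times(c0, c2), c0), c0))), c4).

6

depth(times(c4, c4)) = 1 + max(0, 0) = 1
depth(times(times(c4, c4), c4)) = 1 + max(1, 0) = 2
depth(times(c2, times(times(c4, c4), c4))) = 1 + max(0, 2) = 3
depth(times(c0, c2)) = 1 + max(0, 0) = 1
depth(plus(times(c0, c2), c0)) = 1 + max(1, 0) = 2
depth(plus(plus(times(c0, c2), c0), c0)) = 1 + max(2, 0) = 3
depth(plus(times(c2, times(times(c4, c4), c4)), plus(plus(times(c0, c2), c0), c0))) = 1 + max(3, 3) = 4
depth(plus(c0, plus(times(c2, times(times(c4, c4), c4)), plus(plus(times(c0, c2), c0), c0)))) = 1 + max(0, 4) = 5
depth(plus(plus(c0, plus(times(c2, times(times(c4, c4), c4)), plus(plus(times(c0, c2), c0), c0))), c4)) = 1 + max(5, 0) = 6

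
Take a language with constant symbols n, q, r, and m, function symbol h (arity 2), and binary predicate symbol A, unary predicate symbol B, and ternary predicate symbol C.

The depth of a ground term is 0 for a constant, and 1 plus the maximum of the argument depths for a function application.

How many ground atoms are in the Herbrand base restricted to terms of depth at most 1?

8420

First count ground terms of depth ≤ 1.
If N_k denotes the number of depth-≤k ground terms, the 4 constants give N_0 = 4, and each function symbol of arity r contributes N_{k-1}^r new terms at level k: N_k = 4 + N_{k-1}^2.
N_0 = 4
N_1 = 4 + 4^2 = 20
So |H| = 20.
Ground atoms are formed by filling each argument slot of a predicate with a term from H, so an r-ary predicate gives |H|^r atoms:
  A: 20^2 = 400;  B: 20;  C: 20^3 = 8000
Total ground atoms: 400 + 20 + 8000 = 8420.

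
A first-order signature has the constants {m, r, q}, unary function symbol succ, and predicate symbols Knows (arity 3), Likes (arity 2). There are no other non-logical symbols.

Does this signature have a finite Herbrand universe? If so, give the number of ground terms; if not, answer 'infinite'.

infinite

The signature has at least one function symbol (succ, arity 1) and at least one constant (m).
Iterating succ gives infinitely many distinct ground terms: m, succ(m), succ(succ(m)), ...
So the Herbrand universe is infinite.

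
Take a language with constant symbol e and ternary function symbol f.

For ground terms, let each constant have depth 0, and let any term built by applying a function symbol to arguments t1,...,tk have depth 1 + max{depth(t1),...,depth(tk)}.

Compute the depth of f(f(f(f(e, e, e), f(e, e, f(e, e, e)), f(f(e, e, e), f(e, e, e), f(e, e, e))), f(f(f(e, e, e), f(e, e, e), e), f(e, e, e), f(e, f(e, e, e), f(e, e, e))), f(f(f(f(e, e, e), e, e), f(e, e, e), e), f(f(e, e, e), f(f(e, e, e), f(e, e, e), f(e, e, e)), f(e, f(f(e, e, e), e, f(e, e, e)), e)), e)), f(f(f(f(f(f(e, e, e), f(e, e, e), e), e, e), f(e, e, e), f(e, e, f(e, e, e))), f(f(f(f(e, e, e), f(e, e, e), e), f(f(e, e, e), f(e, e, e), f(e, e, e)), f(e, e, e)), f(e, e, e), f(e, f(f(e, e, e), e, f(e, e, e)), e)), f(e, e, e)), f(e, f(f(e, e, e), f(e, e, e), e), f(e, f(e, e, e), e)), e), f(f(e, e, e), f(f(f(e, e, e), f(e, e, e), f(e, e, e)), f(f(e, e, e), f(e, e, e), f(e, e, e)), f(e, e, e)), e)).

depth(f(e, e, e)) = 1 + max(0, 0, 0) = 1
depth(f(e, e, f(e, e, e))) = 1 + max(0, 0, 1) = 2
depth(f(f(e, e, e), f(e, e, e), f(e, e, e))) = 1 + max(1, 1, 1) = 2
depth(f(f(e, e, e), f(e, e, f(e, e, e)), f(f(e, e, e), f(e, e, e), f(e, e, e)))) = 1 + max(1, 2, 2) = 3
depth(f(f(e, e, e), f(e, e, e), e)) = 1 + max(1, 1, 0) = 2
depth(f(e, f(e, e, e), f(e, e, e))) = 1 + max(0, 1, 1) = 2
depth(f(f(f(e, e, e), f(e, e, e), e), f(e, e, e), f(e, f(e, e, e), f(e, e, e)))) = 1 + max(2, 1, 2) = 3
depth(f(f(e, e, e), e, e)) = 1 + max(1, 0, 0) = 2
depth(f(f(f(e, e, e), e, e), f(e, e, e), e)) = 1 + max(2, 1, 0) = 3
depth(f(f(e, e, e), e, f(e, e, e))) = 1 + max(1, 0, 1) = 2
depth(f(e, f(f(e, e, e), e, f(e, e, e)), e)) = 1 + max(0, 2, 0) = 3
depth(f(f(e, e, e), f(f(e, e, e), f(e, e, e), f(e, e, e)), f(e, f(f(e, e, e), e, f(e, e, e)), e))) = 1 + max(1, 2, 3) = 4
depth(f(f(f(f(e, e, e), e, e), f(e, e, e), e), f(f(e, e, e), f(f(e, e, e), f(e, e, e), f(e, e, e)), f(e, f(f(e, e, e), e, f(e, e, e)), e)), e)) = 1 + max(3, 4, 0) = 5
depth(f(f(f(e, e, e), f(e, e, f(e, e, e)), f(f(e, e, e), f(e, e, e), f(e, e, e))), f(f(f(e, e, e), f(e, e, e), e), f(e, e, e), f(e, f(e, e, e), f(e, e, e))), f(f(f(f(e, e, e), e, e), f(e, e, e), e), f(f(e, e, e), f(f(e, e, e), f(e, e, e), f(e, e, e)), f(e, f(f(e, e, e), e, f(e, e, e)), e)), e))) = 1 + max(3, 3, 5) = 6
depth(f(f(f(e, e, e), f(e, e, e), e), e, e)) = 1 + max(2, 0, 0) = 3
depth(f(f(f(f(e, e, e), f(e, e, e), e), e, e), f(e, e, e), f(e, e, f(e, e, e)))) = 1 + max(3, 1, 2) = 4
depth(f(f(f(e, e, e), f(e, e, e), e), f(f(e, e, e), f(e, e, e), f(e, e, e)), f(e, e, e))) = 1 + max(2, 2, 1) = 3
depth(f(f(f(f(e, e, e), f(e, e, e), e), f(f(e, e, e), f(e, e, e), f(e, e, e)), f(e, e, e)), f(e, e, e), f(e, f(f(e, e, e), e, f(e, e, e)), e))) = 1 + max(3, 1, 3) = 4
depth(f(f(f(f(f(e, e, e), f(e, e, e), e), e, e), f(e, e, e), f(e, e, f(e, e, e))), f(f(f(f(e, e, e), f(e, e, e), e), f(f(e, e, e), f(e, e, e), f(e, e, e)), f(e, e, e)), f(e, e, e), f(e, f(f(e, e, e), e, f(e, e, e)), e)), f(e, e, e))) = 1 + max(4, 4, 1) = 5
depth(f(e, f(e, e, e), e)) = 1 + max(0, 1, 0) = 2
depth(f(e, f(f(e, e, e), f(e, e, e), e), f(e, f(e, e, e), e))) = 1 + max(0, 2, 2) = 3
depth(f(f(f(f(f(f(e, e, e), f(e, e, e), e), e, e), f(e, e, e), f(e, e, f(e, e, e))), f(f(f(f(e, e, e), f(e, e, e), e), f(f(e, e, e), f(e, e, e), f(e, e, e)), f(e, e, e)), f(e, e, e), f(e, f(f(e, e, e), e, f(e, e, e)), e)), f(e, e, e)), f(e, f(f(e, e, e), f(e, e, e), e), f(e, f(e, e, e), e)), e)) = 1 + max(5, 3, 0) = 6
depth(f(f(f(e, e, e), f(e, e, e), f(e, e, e)), f(f(e, e, e), f(e, e, e), f(e, e, e)), f(e, e, e))) = 1 + max(2, 2, 1) = 3
depth(f(f(e, e, e), f(f(f(e, e, e), f(e, e, e), f(e, e, e)), f(f(e, e, e), f(e, e, e), f(e, e, e)), f(e, e, e)), e)) = 1 + max(1, 3, 0) = 4
depth(f(f(f(f(e, e, e), f(e, e, f(e, e, e)), f(f(e, e, e), f(e, e, e), f(e, e, e))), f(f(f(e, e, e), f(e, e, e), e), f(e, e, e), f(e, f(e, e, e), f(e, e, e))), f(f(f(f(e, e, e), e, e), f(e, e, e), e), f(f(e, e, e), f(f(e, e, e), f(e, e, e), f(e, e, e)), f(e, f(f(e, e, e), e, f(e, e, e)), e)), e)), f(f(f(f(f(f(e, e, e), f(e, e, e), e), e, e), f(e, e, e), f(e, e, f(e, e, e))), f(f(f(f(e, e, e), f(e, e, e), e), f(f(e, e, e), f(e, e, e), f(e, e, e)), f(e, e, e)), f(e, e, e), f(e, f(f(e, e, e), e, f(e, e, e)), e)), f(e, e, e)), f(e, f(f(e, e, e), f(e, e, e), e), f(e, f(e, e, e), e)), e), f(f(e, e, e), f(f(f(e, e, e), f(e, e, e), f(e, e, e)), f(f(e, e, e), f(e, e, e), f(e, e, e)), f(e, e, e)), e))) = 1 + max(6, 6, 4) = 7

7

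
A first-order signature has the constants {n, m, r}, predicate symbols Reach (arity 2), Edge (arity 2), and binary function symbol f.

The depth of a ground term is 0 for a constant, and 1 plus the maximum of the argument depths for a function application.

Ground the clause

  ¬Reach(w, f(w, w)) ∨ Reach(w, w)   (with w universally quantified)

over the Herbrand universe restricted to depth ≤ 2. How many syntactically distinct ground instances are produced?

147

Ground terms of depth ≤ 2:
  Write N_k for the number of ground terms of depth ≤ k. A term of depth ≤ k is either a constant or a function symbol applied to arguments of depth ≤ k−1, so N_k = 3 + N_{k-1}^2.
  N_0 = 3
  N_1 = 3 + 3^2 = 12
  N_2 = 3 + 12^2 = 147
So there are 147 ground terms available for substitution.
The clause has 1 distinct variable (w), which appears in the body. In the free term algebra distinct substitutions yield syntactically distinct ground instances.
Number of ground instances = 147.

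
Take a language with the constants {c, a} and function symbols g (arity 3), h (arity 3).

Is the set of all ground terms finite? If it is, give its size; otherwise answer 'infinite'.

infinite

The signature has at least one function symbol (g, arity 3) and at least one constant (c).
Iterating g gives infinitely many distinct ground terms: c, g(c, c, c), g(g(c, c, c), g(c, c, c), g(c, c, c)), ...
So the Herbrand universe is infinite.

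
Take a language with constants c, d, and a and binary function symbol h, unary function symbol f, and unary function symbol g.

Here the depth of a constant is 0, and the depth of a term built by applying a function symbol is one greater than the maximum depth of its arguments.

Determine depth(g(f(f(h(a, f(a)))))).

5

depth(f(a)) = 1 + depth(a) = 1 + 0 = 1
depth(h(a, f(a))) = 1 + max(0, 1) = 2
depth(f(h(a, f(a)))) = 1 + depth(h(a, f(a))) = 1 + 2 = 3
depth(f(f(h(a, f(a))))) = 1 + depth(f(h(a, f(a)))) = 1 + 3 = 4
depth(g(f(f(h(a, f(a)))))) = 1 + depth(f(f(h(a, f(a))))) = 1 + 4 = 5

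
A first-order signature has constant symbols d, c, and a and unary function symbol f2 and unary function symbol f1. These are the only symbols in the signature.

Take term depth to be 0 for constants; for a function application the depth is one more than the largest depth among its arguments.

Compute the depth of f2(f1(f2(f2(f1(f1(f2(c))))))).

7

depth(f2(c)) = 1 + depth(c) = 1 + 0 = 1
depth(f1(f2(c))) = 1 + depth(f2(c)) = 1 + 1 = 2
depth(f1(f1(f2(c)))) = 1 + depth(f1(f2(c))) = 1 + 2 = 3
depth(f2(f1(f1(f2(c))))) = 1 + depth(f1(f1(f2(c)))) = 1 + 3 = 4
depth(f2(f2(f1(f1(f2(c)))))) = 1 + depth(f2(f1(f1(f2(c))))) = 1 + 4 = 5
depth(f1(f2(f2(f1(f1(f2(c))))))) = 1 + depth(f2(f2(f1(f1(f2(c)))))) = 1 + 5 = 6
depth(f2(f1(f2(f2(f1(f1(f2(c)))))))) = 1 + depth(f1(f2(f2(f1(f1(f2(c))))))) = 1 + 6 = 7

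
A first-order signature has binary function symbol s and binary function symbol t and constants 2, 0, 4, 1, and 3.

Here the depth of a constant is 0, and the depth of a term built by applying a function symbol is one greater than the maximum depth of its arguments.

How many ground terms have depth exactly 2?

6000

Let N_k count ground terms of depth at most k. Each non-constant term of depth ≤ k is some function symbol applied to depth-≤(k−1) arguments, giving N_k = 5 + N_{k-1}^2 + N_{k-1}^2.
N_0 = 5
N_1 = 5 + 5^2 + 5^2 = 55
N_2 = 5 + 55^2 + 55^2 = 6055
Terms of depth exactly 2: N_2 − N_1 = 6055 − 55 = 6000.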